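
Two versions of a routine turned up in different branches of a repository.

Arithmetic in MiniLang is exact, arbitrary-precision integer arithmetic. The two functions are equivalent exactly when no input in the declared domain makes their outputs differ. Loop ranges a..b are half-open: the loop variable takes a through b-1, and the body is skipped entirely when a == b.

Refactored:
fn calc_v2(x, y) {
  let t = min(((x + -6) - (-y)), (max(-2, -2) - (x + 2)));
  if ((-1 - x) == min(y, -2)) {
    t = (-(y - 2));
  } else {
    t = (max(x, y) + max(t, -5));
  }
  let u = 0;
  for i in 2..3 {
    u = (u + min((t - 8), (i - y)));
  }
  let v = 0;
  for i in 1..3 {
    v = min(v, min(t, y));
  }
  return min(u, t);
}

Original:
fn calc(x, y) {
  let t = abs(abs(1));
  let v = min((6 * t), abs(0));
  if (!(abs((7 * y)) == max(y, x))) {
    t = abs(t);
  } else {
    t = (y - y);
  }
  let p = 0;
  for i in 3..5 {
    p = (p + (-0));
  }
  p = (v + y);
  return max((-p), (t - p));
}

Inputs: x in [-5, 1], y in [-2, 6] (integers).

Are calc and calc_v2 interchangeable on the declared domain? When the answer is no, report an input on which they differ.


Not equivalent: x=-5, y=-2 separates them (3 vs -15).
calc: t = 1; v = 0; (!(abs((7 * y)) == max(y, x))) -> true; t = 1; p = 0; [i=3]; p = 0; [i=4]; p = 0; p = -2; return 3
calc_v2: t = -13; ((-1 - x) == min(y, -2)) -> false; t = -7; u = 0; [i=2]; u = -15; v = 0; [i=1]; v = -7; [i=2]; v = -7; return -15
verdict: not equivalent; witness: x=-5, y=-2


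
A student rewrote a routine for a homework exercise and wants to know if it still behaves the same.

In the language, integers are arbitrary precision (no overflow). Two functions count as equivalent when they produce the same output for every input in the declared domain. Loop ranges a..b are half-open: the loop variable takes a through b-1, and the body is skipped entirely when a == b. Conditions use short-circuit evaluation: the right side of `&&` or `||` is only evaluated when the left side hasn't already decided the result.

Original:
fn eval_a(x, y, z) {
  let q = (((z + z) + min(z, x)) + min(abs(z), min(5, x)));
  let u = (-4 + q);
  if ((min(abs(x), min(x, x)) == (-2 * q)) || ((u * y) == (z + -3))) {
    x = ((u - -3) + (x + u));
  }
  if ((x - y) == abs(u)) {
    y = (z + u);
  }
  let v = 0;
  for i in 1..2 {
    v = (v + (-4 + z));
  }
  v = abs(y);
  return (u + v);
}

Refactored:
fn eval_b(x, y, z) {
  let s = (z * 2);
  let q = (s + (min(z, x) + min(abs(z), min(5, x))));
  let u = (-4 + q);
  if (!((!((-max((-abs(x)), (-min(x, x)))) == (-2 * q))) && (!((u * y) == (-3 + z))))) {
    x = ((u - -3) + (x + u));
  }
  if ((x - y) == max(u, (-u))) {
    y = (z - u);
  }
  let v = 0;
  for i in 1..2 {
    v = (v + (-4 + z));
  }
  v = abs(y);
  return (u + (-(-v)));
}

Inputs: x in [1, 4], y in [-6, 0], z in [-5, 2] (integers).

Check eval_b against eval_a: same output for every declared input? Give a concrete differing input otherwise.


Consider the input x=1, y=-5, z=-1.
eval_a: q = -2; u = -6; ((min(abs(x), min(x, x)) == (-2 * q)) || ((u * y) == (z + -3))) -> false; ((x - y) == abs(u)) -> true; y = -7; v = 0; [i=1]; v = -5; v = 7; return 1
eval_b: s = -2; q = -2; u = -6; (!((!((-max((-abs(x)), (-min(x, x)))) == (-2 * q))) && (!((u * y) == (-3 + z))))) -> false; ((x - y) == max(u, (-u))) -> true; y = 5; v = 0; [i=1]; v = -5; v = 5; return -1
1 vs -1 — the two versions disagree here.
verdict: not equivalent; witness: x=1, y=-5, z=-1


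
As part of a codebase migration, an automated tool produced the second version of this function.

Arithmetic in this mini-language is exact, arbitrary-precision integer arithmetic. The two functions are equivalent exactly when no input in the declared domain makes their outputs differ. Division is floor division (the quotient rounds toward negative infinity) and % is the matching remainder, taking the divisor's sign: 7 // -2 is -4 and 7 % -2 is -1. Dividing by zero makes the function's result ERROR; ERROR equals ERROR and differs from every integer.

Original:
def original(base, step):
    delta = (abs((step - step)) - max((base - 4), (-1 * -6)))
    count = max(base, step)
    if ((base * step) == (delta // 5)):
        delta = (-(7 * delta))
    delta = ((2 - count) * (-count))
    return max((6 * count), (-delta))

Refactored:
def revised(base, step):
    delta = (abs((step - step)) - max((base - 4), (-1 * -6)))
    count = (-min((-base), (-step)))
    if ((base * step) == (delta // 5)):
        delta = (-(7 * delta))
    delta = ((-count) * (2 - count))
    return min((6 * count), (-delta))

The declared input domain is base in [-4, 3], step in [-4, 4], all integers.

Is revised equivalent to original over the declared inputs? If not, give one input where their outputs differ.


base=-4, step=-3 yields -15 from original but -18 from revised.
verdict: not equivalent; witness: base=-4, step=-3


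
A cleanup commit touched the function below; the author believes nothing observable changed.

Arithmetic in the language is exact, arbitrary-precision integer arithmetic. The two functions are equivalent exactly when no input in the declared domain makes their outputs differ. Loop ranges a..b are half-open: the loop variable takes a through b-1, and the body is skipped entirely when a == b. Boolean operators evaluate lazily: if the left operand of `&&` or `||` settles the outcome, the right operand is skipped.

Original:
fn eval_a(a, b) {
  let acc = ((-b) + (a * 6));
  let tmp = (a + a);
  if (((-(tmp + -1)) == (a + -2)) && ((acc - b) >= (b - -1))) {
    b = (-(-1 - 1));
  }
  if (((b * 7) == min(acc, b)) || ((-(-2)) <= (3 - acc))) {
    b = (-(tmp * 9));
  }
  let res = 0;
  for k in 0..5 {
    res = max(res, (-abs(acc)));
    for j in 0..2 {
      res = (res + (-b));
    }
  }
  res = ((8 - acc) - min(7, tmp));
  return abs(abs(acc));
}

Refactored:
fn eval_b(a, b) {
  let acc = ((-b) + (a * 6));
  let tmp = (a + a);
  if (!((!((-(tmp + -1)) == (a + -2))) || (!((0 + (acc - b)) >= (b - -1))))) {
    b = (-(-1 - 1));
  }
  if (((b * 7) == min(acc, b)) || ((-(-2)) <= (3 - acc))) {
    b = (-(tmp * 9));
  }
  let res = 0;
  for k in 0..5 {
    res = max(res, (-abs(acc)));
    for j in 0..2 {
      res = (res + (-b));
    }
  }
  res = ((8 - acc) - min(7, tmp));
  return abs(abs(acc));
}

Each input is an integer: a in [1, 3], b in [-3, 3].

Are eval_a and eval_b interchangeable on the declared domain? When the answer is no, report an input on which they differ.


Side by side, the visible changes include: arithmetic usage differs; constant usage differs; boolean connective usage differs.
Tracing a=2, b=3: eval_a: acc=9, then tmp=4, then (((-(tmp + -1)) == (a + -2)) && ((acc - b) >= (b - -1))) is false, then (((b * 7) == min(acc, b)) || ((-(-2)) <= (3 - acc))) is false, then res=0, then (k=0), then res=0, then (j=0), then res=-3, then (j=1), then res=-6, then (k=1), then res=-6, then (j=0), then res=-9, then (j=1), then res=-12, then (k=2), then res=-9, then (j=0), then res=-12, then (j=1), then res=-15, then (k=3), then res=-9, then (j=0), then res=-12, then (j=1), then res=-15, then (k=4), then res=-9, then (j=0), then res=-12, then (j=1), then res=-15, then res=-5, then returns 9 | eval_b: acc=9, then tmp=4, then (!((!((-(tmp + -1)) == (a + -2))) || (!((0 + (acc - b)) >= (b - -1))))) is false, then (((b * 7) == min(acc, b)) || ((-(-2)) <= (3 - acc))) is false, then res=0, then (k=0), then res=0, then (j=0), then res=-3, then (j=1), then res=-6, then (k=1), then res=-6, then (j=0), then res=-9, then (j=1), then res=-12, then (k=2), then res=-9, then (j=0), then res=-12, then (j=1), then res=-15, then (k=3), then res=-9, then (j=0), then res=-12, then (j=1), then res=-15, then (k=4), then res=-9, then (j=0), then res=-12, then (j=1), then res=-15, then res=-5, then returns 9 — matching result 9.
Every one of the 21 inputs gives matching results.
verdict: equivalent


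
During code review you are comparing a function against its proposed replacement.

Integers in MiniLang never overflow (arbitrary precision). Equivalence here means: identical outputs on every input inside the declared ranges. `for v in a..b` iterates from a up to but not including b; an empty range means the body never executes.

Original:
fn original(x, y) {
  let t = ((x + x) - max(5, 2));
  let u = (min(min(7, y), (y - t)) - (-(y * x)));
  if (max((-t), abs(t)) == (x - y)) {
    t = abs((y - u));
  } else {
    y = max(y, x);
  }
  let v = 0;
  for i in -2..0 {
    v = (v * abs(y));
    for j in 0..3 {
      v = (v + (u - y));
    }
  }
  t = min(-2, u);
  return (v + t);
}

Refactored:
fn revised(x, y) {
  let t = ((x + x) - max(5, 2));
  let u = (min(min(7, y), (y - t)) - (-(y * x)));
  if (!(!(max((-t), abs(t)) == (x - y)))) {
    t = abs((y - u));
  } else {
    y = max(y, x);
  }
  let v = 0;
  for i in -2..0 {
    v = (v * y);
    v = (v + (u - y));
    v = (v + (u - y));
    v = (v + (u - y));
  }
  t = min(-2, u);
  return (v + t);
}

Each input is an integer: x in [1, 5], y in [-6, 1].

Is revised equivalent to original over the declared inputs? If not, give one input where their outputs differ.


Try x=1, y=-2.
original: t=-3, then u=-4, then (max((-t), abs(t)) == (x - y)) is true, then t=2, then v=0, then (i=-2), then v=0, then (j=0), then v=-2, then (j=1), then v=-4, then (j=2), then v=-6, then (i=-1), then v=-12, then (j=0), then v=-14, then (j=1), then v=-16, then (j=2), then v=-18, then t=-4, then returns -22
revised: t=-3, then u=-4, then (!(!(max((-t), abs(t)) == (x - y)))) is true, then t=2, then v=0, then (i=-2), then v=0, then v=-2, then v=-4, then v=-6, then (i=-1), then v=12, then v=10, then v=8, then v=6, then t=-4, then returns 2
-22 vs 2 — the two versions disagree here.
verdict: not equivalent; witness: x=1, y=-2


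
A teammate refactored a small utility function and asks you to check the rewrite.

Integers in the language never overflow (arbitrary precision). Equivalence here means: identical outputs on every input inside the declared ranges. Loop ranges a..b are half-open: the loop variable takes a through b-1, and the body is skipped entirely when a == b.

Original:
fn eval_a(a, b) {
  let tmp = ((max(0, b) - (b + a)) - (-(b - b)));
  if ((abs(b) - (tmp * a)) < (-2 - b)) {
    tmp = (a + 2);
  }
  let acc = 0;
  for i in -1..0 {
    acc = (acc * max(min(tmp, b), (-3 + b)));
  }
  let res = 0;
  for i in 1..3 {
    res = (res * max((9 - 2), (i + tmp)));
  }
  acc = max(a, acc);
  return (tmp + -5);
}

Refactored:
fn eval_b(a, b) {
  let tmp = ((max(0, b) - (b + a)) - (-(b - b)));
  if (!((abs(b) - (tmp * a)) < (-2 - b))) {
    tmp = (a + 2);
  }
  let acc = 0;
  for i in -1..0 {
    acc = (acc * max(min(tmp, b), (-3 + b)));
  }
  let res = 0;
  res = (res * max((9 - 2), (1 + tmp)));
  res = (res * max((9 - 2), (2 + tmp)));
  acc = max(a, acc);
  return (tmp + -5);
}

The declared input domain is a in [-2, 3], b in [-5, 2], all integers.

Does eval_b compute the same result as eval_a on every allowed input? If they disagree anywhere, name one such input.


Consider the input a=-2, b=-5.
eval_a: tmp becomes 7; next ((abs(b) - (tmp * a)) < (-2 - b)) evaluates to false; next acc becomes 0; next at i=-1:; next acc becomes 0; next res becomes 0; next at i=1:; next res becomes 0; next at i=2:; next res becomes 0; next acc becomes 0; next final value 2
eval_b: tmp becomes 7; next (!((abs(b) - (tmp * a)) < (-2 - b))) evaluates to true; next tmp becomes 0; next acc becomes 0; next at i=-1:; next acc becomes 0; next res becomes 0; next res becomes 0; next res becomes 0; next acc becomes 0; next final value -5
2 vs -5 — the two versions disagree here.
verdict: not equivalent; witness: a=-2, b=-5


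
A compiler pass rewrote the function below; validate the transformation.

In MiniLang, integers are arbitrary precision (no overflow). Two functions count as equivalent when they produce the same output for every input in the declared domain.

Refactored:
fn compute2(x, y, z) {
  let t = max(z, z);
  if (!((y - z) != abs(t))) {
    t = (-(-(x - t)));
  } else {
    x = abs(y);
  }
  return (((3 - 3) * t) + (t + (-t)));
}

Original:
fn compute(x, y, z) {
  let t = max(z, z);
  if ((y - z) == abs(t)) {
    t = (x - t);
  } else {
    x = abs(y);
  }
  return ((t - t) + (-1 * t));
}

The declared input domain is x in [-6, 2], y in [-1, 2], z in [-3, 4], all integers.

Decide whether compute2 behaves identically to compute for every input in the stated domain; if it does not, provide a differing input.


Not equivalent: x=-6, y=-1, z=-3 separates them (3 vs 0).
compute: t := -3 | ((y - z) == abs(t)): false | x := 1 | result 3
compute2: t := -3 | (!((y - z) != abs(t))): false | x := 1 | result 0
verdict: not equivalent; witness: x=-6, y=-1, z=-3


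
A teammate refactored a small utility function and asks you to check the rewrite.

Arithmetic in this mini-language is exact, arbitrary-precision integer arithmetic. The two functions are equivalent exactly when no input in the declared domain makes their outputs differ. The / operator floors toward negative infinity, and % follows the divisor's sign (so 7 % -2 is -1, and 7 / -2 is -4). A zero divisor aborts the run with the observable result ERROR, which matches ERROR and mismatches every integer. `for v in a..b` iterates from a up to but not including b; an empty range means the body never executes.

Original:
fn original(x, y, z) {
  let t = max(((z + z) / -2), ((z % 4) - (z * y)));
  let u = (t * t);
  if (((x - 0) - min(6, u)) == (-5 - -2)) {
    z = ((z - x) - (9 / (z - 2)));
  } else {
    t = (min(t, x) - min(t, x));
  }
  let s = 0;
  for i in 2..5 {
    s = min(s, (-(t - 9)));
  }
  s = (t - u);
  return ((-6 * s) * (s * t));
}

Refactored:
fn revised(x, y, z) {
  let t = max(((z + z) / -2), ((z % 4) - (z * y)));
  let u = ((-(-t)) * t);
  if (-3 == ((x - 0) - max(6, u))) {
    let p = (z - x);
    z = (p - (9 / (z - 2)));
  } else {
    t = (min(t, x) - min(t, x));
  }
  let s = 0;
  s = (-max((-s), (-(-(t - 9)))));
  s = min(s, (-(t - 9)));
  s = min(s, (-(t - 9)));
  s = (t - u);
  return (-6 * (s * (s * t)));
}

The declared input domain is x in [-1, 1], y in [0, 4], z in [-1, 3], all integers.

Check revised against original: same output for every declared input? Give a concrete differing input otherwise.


Evaluate both at x=1, y=0, z=2.
original: t=2, then u=4, then (((x - 0) - min(6, u)) == (-5 - -2)) is true, then a zero divisor aborts: ERROR
revised: t=2, then u=4, then (-3 == ((x - 0) - max(6, u))) is false, then t=0, then s=0, then s=0, then s=0, then s=0, then s=-4, then returns 0
ERROR vs 0 — the two versions disagree here.
verdict: not equivalent; witness: x=1, y=0, z=2


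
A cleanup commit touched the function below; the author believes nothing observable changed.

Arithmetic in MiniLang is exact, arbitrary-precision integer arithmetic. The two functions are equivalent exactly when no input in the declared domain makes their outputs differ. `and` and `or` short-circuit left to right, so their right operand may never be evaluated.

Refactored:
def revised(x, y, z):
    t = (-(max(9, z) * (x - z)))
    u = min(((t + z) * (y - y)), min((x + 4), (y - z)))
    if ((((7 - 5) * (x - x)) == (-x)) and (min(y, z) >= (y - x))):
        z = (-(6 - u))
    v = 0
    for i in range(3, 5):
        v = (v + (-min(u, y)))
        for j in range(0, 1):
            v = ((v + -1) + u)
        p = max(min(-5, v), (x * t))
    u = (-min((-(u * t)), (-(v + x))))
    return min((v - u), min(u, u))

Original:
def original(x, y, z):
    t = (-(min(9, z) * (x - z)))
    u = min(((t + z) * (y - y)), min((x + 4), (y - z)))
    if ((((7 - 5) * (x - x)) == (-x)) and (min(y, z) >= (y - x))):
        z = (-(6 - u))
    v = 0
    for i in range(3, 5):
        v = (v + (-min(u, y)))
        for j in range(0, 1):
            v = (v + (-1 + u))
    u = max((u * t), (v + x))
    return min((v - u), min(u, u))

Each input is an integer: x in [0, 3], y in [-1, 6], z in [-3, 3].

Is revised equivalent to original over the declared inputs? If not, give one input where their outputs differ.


Take x=0, y=0, z=1.
original: t = 1; u = -1; ((((7 - 5) * (x - x)) == (-x)) and (min(y, z) >= (y - x))) -> true; z = -7; v = 0; [i=3]; v = 1; [j=0]; v = -1; [i=4]; v = 0; [j=0]; v = -2; u = -1; return -1
revised: t = 9; u = -1; ((((7 - 5) * (x - x)) == (-x)) and (min(y, z) >= (y - x))) -> true; z = -7; v = 0; [i=3]; v = 1; [j=0]; v = -1; p = 0; [i=4]; v = 0; [j=0]; v = -2; p = 0; u = -2; return -2
-1 vs -2 — the two versions disagree here.
verdict: not equivalent; witness: x=0, y=0, z=1


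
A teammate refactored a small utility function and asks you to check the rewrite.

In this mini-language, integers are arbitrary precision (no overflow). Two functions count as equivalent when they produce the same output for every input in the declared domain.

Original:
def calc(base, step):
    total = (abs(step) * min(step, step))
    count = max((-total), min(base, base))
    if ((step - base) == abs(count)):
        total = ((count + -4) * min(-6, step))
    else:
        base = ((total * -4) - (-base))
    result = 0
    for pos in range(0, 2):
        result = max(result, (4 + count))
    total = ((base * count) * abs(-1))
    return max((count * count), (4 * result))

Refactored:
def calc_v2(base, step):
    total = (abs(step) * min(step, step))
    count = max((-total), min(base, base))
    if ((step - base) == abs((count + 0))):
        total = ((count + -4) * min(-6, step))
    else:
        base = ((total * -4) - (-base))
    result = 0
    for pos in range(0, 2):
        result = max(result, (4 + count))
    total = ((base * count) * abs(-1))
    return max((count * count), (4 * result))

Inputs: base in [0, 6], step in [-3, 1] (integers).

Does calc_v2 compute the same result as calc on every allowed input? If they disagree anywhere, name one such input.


Reading the diff, among the changes: constant usage differs; and arithmetic usage differs.
As a probe, take base=4, step=-3: calc runs total becomes -9; next count becomes 9; next ((step - base) == abs(count)) evaluates to false; next base becomes 40; next result becomes 0; next at pos=0:; next result becomes 13; next at pos=1:; next result becomes 13; next total becomes 360; next final value 81; calc_v2 runs total becomes -9; next count becomes 9; next ((step - base) == abs((count + 0))) evaluates to false; next base becomes 40; next result becomes 0; next at pos=0:; next result becomes 13; next at pos=1:; next result becomes 13; next total becomes 360; next final value 81; both end at 81.
Sweeping the whole domain (35 inputs) finds no disagreement.
verdict: equivalent


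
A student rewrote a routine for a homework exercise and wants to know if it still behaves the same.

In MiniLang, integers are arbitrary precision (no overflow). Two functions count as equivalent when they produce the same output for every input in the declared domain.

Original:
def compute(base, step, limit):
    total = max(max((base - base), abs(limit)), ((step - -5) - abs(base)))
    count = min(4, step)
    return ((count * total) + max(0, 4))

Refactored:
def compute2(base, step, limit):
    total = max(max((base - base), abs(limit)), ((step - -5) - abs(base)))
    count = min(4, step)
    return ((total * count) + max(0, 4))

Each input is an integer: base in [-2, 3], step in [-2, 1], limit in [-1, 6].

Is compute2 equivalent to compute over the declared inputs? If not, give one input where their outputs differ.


Side by side, the visible changes include: same computation, different form.
One worked example (base=0, step=1, limit=5) — compute: total=6, then count=1, then returns 10; compute2: total=6, then count=1, then returns 10; agreement on 10.
An exhaustive pass over the 192 declared inputs shows identical outputs.
verdict: equivalent


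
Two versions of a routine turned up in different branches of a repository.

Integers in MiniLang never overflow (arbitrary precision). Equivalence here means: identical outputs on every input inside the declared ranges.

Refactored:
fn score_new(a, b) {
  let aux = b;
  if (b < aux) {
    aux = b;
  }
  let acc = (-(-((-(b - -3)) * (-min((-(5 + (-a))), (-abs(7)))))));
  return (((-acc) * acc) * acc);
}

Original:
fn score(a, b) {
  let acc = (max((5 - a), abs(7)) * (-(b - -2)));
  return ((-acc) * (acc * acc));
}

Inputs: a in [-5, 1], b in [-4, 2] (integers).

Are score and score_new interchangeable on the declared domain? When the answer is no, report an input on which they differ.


Input a=-5, b=-4: -8000 from score versus -1000 from score_new.
verdict: not equivalent; witness: a=-5, b=-4


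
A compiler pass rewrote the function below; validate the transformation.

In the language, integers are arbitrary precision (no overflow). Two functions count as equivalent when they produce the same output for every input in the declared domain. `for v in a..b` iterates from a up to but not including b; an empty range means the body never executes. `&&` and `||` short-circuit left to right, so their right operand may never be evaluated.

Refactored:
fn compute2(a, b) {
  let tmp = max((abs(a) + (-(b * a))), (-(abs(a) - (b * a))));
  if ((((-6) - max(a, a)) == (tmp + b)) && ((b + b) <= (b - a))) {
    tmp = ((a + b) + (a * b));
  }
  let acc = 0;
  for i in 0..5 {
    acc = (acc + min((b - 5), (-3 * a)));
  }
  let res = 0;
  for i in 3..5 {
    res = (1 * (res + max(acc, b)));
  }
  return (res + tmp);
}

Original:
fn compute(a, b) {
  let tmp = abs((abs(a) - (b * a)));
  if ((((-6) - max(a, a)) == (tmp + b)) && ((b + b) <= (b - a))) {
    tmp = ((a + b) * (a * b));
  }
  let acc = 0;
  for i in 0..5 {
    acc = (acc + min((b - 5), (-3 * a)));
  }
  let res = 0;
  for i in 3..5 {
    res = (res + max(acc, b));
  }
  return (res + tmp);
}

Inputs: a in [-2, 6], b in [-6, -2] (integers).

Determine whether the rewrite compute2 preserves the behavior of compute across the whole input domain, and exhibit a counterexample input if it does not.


Consider the input a=0, b=-6.
compute: tmp=0, then ((((-6) - max(a, a)) == (tmp + b)) && ((b + b) <= (b - a))) is true, then tmp=0, then acc=0, then (i=0), then acc=-11, then (i=1), then acc=-22, then (i=2), then acc=-33, then (i=3), then acc=-44, then (i=4), then acc=-55, then res=0, then (i=3), then res=-6, then (i=4), then res=-12, then returns -12
compute2: tmp=0, then ((((-6) - max(a, a)) == (tmp + b)) && ((b + b) <= (b - a))) is true, then tmp=-6, then acc=0, then (i=0), then acc=-11, then (i=1), then acc=-22, then (i=2), then acc=-33, then (i=3), then acc=-44, then (i=4), then acc=-55, then res=0, then (i=3), then res=-6, then (i=4), then res=-12, then returns -18
-12 != -18, so the rewrite changes behavior.
verdict: not equivalent; witness: a=0, b=-6


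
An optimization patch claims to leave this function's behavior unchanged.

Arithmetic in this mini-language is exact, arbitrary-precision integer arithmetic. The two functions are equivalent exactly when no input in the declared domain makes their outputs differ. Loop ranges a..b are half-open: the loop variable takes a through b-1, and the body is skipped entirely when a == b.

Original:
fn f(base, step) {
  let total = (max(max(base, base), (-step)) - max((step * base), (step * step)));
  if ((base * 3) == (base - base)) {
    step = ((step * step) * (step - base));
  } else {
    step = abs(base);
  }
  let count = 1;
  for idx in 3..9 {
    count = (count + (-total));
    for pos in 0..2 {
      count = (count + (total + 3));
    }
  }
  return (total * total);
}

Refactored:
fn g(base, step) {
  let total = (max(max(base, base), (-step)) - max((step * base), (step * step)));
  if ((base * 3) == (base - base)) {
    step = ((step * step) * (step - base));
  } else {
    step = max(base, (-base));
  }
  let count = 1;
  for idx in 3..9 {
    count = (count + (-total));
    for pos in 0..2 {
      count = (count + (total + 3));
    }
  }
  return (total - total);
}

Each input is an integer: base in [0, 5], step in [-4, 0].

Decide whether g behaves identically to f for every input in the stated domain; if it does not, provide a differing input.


Not equivalent: base=0, step=-4 separates them (144 vs 0).
f: total = -12; ((base * 3) == (base - base)) -> true; step = -64; count = 1; [idx=3]; count = 13; [pos=0]; count = 4; [pos=1]; count = -5; [idx=4]; count = 7; [pos=0]; count = -2; [pos=1]; count = -11; [idx=5]; count = 1; [pos=0]; count = -8; [pos=1]; count = -17; [idx=6]; count = -5; [pos=0]; count = -14; [pos=1]; count = -23; [idx=7]; count = -11; [pos=0]; count = -20; [pos=1]; count = -29; [idx=8]; count = -17; [pos=0]; count = -26; [pos=1]; count = -35; return 144
g: total = -12; ((base * 3) == (base - base)) -> true; step = -64; count = 1; [idx=3]; count = 13; [pos=0]; count = 4; [pos=1]; count = -5; [idx=4]; count = 7; [pos=0]; count = -2; [pos=1]; count = -11; [idx=5]; count = 1; [pos=0]; count = -8; [pos=1]; count = -17; [idx=6]; count = -5; [pos=0]; count = -14; [pos=1]; count = -23; [idx=7]; count = -11; [pos=0]; count = -20; [pos=1]; count = -29; [idx=8]; count = -17; [pos=0]; count = -26; [pos=1]; count = -35; return 0
verdict: not equivalent; witness: base=0, step=-4


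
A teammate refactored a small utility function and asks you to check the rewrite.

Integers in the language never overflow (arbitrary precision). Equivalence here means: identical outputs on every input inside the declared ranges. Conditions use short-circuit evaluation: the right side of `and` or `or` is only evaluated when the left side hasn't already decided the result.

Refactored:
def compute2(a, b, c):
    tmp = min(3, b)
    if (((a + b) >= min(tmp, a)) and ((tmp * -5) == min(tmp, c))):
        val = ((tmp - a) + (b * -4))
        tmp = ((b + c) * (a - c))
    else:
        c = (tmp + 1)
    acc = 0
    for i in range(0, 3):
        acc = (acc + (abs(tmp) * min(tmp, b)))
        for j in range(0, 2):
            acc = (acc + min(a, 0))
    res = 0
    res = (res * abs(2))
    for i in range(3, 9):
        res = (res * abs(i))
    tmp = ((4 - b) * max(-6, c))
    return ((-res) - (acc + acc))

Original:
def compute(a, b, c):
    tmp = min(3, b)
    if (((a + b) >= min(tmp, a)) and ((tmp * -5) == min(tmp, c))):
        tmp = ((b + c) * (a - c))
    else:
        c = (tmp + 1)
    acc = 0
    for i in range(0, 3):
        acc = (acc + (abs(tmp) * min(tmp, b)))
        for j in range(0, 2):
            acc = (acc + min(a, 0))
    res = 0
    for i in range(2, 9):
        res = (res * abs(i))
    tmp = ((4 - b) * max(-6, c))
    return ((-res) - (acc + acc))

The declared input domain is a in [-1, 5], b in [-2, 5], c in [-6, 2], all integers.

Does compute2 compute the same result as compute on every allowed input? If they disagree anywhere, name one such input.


Differences: statement counts differ; loop structure differs; min/max/abs usage differs; constant usage differs; local variable names differ; arithmetic usage differs — yet all 504 inputs agree.
verdict: equivalent


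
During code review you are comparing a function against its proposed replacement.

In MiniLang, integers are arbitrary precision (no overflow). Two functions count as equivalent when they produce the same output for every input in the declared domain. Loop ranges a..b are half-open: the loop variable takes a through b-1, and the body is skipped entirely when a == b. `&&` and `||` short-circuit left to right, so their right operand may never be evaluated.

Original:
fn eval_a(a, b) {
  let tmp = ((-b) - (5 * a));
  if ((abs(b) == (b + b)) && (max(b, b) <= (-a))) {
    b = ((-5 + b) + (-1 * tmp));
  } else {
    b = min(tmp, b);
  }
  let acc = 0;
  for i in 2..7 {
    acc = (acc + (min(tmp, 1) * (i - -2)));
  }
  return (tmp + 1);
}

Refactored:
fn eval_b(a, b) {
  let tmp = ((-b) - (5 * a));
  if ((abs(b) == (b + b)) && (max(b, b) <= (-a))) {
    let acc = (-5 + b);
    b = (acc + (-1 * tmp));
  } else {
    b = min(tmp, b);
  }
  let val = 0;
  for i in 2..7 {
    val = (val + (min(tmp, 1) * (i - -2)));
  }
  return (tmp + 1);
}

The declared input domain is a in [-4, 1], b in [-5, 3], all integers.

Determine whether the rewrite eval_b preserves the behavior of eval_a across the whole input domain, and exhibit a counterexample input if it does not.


Comparing the listings, the differences include: statement counts differ; local variable names differ.
Tracing a=-1, b=-5: eval_a: tmp=10, then ((abs(b) == (b + b)) && (max(b, b) <= (-a))) is false, then b=-5, then acc=0, then (i=2), then acc=4, then (i=3), then acc=9, then (i=4), then acc=15, then (i=5), then acc=22, then (i=6), then acc=30, then returns 11 | eval_b: tmp=10, then ((abs(b) == (b + b)) && (max(b, b) <= (-a))) is false, then b=-5, then val=0, then (i=2), then val=4, then (i=3), then val=9, then (i=4), then val=15, then (i=5), then val=22, then (i=6), then val=30, then returns 11 — matching result 11.
Across all 54 domain points the two functions coincide.
verdict: equivalent


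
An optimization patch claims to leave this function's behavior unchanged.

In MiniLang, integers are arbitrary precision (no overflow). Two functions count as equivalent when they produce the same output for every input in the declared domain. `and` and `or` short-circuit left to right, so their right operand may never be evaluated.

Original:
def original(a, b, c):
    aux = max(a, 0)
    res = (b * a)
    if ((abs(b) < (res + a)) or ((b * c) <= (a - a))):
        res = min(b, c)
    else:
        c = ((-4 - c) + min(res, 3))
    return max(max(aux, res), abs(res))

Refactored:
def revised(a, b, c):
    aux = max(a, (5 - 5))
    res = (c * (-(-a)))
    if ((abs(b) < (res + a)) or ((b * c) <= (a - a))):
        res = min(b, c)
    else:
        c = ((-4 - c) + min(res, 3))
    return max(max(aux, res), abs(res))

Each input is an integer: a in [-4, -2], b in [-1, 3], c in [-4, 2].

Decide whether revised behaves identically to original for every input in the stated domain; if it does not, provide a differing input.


Try a=-4, b=-1, c=-3.
original: aux becomes 0; next res becomes 4; next ((abs(b) < (res + a)) or ((b * c) <= (a - a))) evaluates to false; next c becomes 2; next final value 4
revised: aux becomes 0; next res becomes 12; next ((abs(b) < (res + a)) or ((b * c) <= (a - a))) evaluates to true; next res becomes -3; next final value 3
4 against 3: the behavior changed.
verdict: not equivalent; witness: a=-4, b=-1, c=-3


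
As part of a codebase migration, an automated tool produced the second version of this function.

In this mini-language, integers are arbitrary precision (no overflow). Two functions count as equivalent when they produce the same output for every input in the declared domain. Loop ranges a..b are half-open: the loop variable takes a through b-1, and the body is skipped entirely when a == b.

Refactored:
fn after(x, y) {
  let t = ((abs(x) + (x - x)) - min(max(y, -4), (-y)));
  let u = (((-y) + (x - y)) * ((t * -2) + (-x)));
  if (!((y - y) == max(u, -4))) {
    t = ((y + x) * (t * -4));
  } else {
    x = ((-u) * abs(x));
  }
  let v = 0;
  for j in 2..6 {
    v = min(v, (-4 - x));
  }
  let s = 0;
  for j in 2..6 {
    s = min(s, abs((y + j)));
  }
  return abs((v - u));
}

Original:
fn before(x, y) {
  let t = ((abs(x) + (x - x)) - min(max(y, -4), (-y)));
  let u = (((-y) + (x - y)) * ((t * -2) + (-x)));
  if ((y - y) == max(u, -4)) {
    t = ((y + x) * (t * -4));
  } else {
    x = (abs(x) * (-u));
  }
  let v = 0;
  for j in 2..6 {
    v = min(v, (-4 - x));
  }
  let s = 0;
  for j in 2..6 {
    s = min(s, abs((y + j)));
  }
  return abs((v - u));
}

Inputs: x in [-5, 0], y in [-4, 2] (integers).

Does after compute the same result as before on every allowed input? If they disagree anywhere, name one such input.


Not equivalent: x=-5, y=-4 separates them (160 vs 39).
before: t := 9 | u := -39 | ((y - y) == max(u, -4)): false | x := 195 | v := 0 | iter j=2: | v := -199 | iter j=3: | v := -199 | iter j=4: | v := -199 | iter j=5: | v := -199 | s := 0 | iter j=2: | s := 0 | iter j=3: | s := 0 | iter j=4: | s := 0 | iter j=5: | s := 0 | result 160
after: t := 9 | u := -39 | (!((y - y) == max(u, -4))): true | t := 324 | v := 0 | iter j=2: | v := 0 | iter j=3: | v := 0 | iter j=4: | v := 0 | iter j=5: | v := 0 | s := 0 | iter j=2: | s := 0 | iter j=3: | s := 0 | iter j=4: | s := 0 | iter j=5: | s := 0 | result 39
verdict: not equivalent; witness: x=-5, y=-4


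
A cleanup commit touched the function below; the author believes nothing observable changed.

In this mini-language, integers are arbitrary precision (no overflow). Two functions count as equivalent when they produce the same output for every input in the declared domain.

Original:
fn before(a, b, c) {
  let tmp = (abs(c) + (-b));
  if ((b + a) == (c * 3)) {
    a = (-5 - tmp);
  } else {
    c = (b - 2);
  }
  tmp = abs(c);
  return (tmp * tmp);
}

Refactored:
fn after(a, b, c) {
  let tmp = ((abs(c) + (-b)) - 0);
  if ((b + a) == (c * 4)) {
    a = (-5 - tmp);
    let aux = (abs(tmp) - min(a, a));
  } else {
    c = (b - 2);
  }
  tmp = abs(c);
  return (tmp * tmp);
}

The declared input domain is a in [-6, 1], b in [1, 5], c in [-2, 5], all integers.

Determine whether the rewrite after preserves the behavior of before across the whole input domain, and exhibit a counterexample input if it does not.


There is a counterexample at a=-6, b=2, c=-1: 0 on one side, 1 on the other.
before: tmp becomes -1; next ((b + a) == (c * 3)) evaluates to false; next c becomes 0; next tmp becomes 0; next final value 0
after: tmp becomes -1; next ((b + a) == (c * 4)) evaluates to true; next a becomes -4; next aux becomes 5; next tmp becomes 1; next final value 1
verdict: not equivalent; witness: a=-6, b=2, c=-1


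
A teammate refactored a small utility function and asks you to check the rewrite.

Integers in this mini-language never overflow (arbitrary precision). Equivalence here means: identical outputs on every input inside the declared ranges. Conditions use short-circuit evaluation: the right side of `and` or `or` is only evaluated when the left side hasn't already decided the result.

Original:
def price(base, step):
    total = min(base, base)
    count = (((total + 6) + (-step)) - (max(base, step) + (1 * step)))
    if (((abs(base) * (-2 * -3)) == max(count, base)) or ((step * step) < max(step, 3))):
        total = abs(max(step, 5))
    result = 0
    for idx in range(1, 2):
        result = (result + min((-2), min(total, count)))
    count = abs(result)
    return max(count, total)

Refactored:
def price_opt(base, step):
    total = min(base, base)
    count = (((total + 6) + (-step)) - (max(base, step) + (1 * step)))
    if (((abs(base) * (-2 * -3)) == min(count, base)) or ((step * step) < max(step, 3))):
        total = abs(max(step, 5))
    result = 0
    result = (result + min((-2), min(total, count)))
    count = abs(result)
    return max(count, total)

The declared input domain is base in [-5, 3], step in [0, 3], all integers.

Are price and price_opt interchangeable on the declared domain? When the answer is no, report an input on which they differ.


Not equivalent: base=0, step=3 separates them (5 vs 3).
price: total=0, then count=-3, then (((abs(base) * (-2 * -3)) == max(count, base)) or ((step * step) < max(step, 3))) is true, then total=5, then result=0, then (idx=1), then result=-3, then count=3, then returns 5
price_opt: total=0, then count=-3, then (((abs(base) * (-2 * -3)) == min(count, base)) or ((step * step) < max(step, 3))) is false, then result=0, then result=-3, then count=3, then returns 3
verdict: not equivalent; witness: base=0, step=3


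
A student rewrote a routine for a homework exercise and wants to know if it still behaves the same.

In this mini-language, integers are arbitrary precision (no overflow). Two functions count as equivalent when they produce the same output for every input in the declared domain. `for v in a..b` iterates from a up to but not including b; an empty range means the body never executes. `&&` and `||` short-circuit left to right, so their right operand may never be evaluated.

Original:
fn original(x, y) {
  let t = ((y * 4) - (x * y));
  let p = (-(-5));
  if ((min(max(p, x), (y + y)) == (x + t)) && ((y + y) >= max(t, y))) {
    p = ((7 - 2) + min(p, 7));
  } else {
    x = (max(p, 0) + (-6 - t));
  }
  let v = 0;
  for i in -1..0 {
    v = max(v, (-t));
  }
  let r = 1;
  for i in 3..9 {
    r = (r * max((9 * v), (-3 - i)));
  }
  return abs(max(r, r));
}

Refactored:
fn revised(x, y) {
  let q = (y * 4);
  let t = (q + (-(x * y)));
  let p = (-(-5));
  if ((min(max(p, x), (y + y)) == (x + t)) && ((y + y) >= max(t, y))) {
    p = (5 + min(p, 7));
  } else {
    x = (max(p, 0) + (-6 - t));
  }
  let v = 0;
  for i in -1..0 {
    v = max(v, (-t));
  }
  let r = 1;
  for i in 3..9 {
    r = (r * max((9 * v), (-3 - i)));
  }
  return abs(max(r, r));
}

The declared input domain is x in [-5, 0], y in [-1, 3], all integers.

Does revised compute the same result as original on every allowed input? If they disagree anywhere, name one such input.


The two versions differ — the changes include constant usage differs, plus arithmetic usage differs, plus statement counts differ, plus local variable names differ.
One worked example (x=-2, y=-1) — original: t=-6, then p=5, then ((min(max(p, x), (y + y)) == (x + t)) && ((y + y) >= max(t, y))) is false, then x=5, then v=0, then (i=-1), then v=6, then r=1, then (i=3), then r=54, then (i=4), then r=2916, then (i=5), then r=157464, then (i=6), then r=8503056, then (i=7), then r=459165024, then (i=8), then r=24794911296, then returns 24794911296; revised: q=-4, then t=-6, then p=5, then ((min(max(p, x), (y + y)) == (x + t)) && ((y + y) >= max(t, y))) is false, then x=5, then v=0, then (i=-1), then v=6, then r=1, then (i=3), then r=54, then (i=4), then r=2916, then (i=5), then r=157464, then (i=6), then r=8503056, then (i=7), then r=459165024, then (i=8), then r=24794911296, then returns 24794911296; agreement on 24794911296.
Every one of the 30 inputs gives matching results.
verdict: equivalent


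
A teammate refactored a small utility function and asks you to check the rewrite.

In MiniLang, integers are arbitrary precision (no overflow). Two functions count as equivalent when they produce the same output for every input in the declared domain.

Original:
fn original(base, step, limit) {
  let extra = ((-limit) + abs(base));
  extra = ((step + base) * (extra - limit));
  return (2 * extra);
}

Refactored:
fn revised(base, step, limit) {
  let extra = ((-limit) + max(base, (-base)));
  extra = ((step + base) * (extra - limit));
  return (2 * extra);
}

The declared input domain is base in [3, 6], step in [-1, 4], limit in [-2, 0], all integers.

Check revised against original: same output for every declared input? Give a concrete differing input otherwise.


Changes here: min/max/abs usage differs; the full 72-point sweep finds no disagreement.
verdict: equivalent


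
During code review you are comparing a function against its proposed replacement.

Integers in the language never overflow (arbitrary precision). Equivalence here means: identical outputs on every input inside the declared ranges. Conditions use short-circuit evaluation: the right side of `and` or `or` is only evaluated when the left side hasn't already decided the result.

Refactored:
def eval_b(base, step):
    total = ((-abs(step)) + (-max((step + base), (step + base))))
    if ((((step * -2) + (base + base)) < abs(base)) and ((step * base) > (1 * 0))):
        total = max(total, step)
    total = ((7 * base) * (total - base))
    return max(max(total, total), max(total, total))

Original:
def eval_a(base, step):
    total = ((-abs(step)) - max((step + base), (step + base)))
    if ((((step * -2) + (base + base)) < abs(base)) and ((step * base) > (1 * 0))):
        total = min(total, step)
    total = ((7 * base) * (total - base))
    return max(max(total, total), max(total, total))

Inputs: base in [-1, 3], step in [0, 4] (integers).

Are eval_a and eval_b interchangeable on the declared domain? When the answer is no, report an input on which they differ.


These are not equivalent — on base=1, step=1 the outputs split (-28 vs 0).
eval_a: total becomes -3; next ((((step * -2) + (base + base)) < abs(base)) and ((step * base) > (1 * 0))) evaluates to true; next total becomes -3; next total becomes -28; next final value -28
eval_b: total becomes -3; next ((((step * -2) + (base + base)) < abs(base)) and ((step * base) > (1 * 0))) evaluates to true; next total becomes 1; next total becomes 0; next final value 0
verdict: not equivalent; witness: base=1, step=1
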